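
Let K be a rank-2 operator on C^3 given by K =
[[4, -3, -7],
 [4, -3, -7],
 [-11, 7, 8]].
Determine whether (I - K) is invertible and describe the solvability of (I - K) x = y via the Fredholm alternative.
(I - K) is invertible (det(I - K) = -28 ≠ 0), so for every y in C^3 the equation (I - K) x = y has a unique solution.

K has rank 2 and factors as K = U V^T = u1 v1^T + u2 v2^T with u1 = (2, 2, -3), v1 = (3, -2, -3), u2 = (-1, -1, -1), v2 = (2, -1, 1) (multiplying out reproduces the displayed K). The nonzero eigenvalues of U V^T coincide with those of the 2 x 2 matrix G = V^T U = [[v1·u1, v1·u2], [v2·u1, v2·u2]] = [[11, 2], [-1, -2]], and by the Sylvester determinant identity det(I_3 - U V^T) = det(I_2 - V^T U) = det([[-10, -2], [1, 3]]) = (-10)(3) - (-2)(1) = -28. (Direct check: I - K =
[[-3, 3, 7],
 [-4, 4, 7],
 [11, -7, -7]]
has determinant -28.) The finite-dimensional Fredholm alternative says: either (I - K) is invertible, or ker(I - K) ≠ {0} and then range(I - K) = ker((I - K)^*)^⊥, with dim ker(I - K) = dim ker((I - K)^*). Since det(I - K) ≠ 0, 1 is not an eigenvalue of K and ker(I - K) = {0}, so we are in the first case: for every y there is a unique x = (I - K)^(-1) y. (Explicitly, by the Woodbury identity, (I - U V^T)^(-1) = I + U (I_2 - G)^(-1) V^T.)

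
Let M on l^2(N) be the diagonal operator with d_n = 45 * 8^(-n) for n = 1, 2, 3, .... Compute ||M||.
||M|| = 45/8 (attained at n = 1)

For M diagonal, ||M|| = sup_n |d_n|. The sequence d_n = 45 * 8^(-n) is positive and strictly decreasing (ratio 8^(-1) < 1), so the supremum is d_1 = 45/8. Hence ||M|| = 45/8.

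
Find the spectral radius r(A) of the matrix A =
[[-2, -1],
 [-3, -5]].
r(A) = (7 + sqrt(21))/2 ≈ 5.7913

The eigenvalues of A are the roots of its characteristic polynomial. With M = A (coefficients from the trace and determinant):
  p(λ) = det(λ I - M) = λ^2 + 7λ + 7.
For λ^2 + 7λ + 7 the discriminant is 21. It is nonnegative but not a perfect square, so the roots are real and irrational: λ = (-7 ± sqrt(21))/2 ≈ -1.2087, -5.7913.
Thus the eigenvalues (to 4 decimals) are -1.2087 (modulus 1.2087); -5.7913 (modulus 5.7913). The spectral radius is the largest modulus: r(A) = (7 + sqrt(21))/2 ≈ 5.7913. (Cross-check: r(A) ≤ ||A||_2 ≈ 6.1401; equality holds whenever A is normal, though it can also hold for some non-normal A.)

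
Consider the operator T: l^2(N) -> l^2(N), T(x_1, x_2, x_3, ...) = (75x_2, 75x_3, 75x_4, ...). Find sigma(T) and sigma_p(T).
sigma(T) = closed disk {z in C : |z| ≤ 75}; sigma_p(T) = open disk {z in C : |z| < 75}

Note T = 75·V where V is the unit left shift (V x)_k = x_{k+1}; so sigma(T) = 75·sigma(V) and ||T|| = 75||V||. ||T x||^2 = 5625sum_{k≥2} |x_k|^2 ≤ 5625||x||^2, with equality on {x : x_1 = 0}, so ||T|| = 75. For any lambda with |lambda| < 75, set r = lambda/75 (|r| < 1); the vector x = (1, r, r^2, ...) is in l^2 and satisfies T x = 75(r, r^2, ...) = lambda x, so lambda is an eigenvalue. On the boundary |lambda| = 75 the geometric series diverges, so no l^2 eigenvector exists, but these lambda lie in the approximate point spectrum. Hence sigma(T) is the closed disk of radius 75 and sigma_p(T) is the open disk.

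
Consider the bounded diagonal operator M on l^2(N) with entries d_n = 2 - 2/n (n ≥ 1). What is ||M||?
||M|| = 2

For a diagonal operator on l^2 with entries d_n, ||M|| = sup_n |d_n|. Here d_1 = 0, d_2 = 1, ..., and d_n = 2 - 2/n increases monotonically toward 2. All terms lie in [0, 2), so |d_n| = d_n and the supremum is the limit 2, which is not attained by any individual d_n. Hence ||M|| = 2.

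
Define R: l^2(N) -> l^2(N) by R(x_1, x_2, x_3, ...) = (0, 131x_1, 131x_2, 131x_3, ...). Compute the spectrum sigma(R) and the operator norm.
sigma(R) = closed disk {z in C : |z| ≤ 131}; ||R|| = 131

Note R = 131·U where U is the unit right shift (U x)_k = x_{k-1} (with x_0 := 0); so ||R|| = 131||U|| and sigma(R) = 131·sigma(U). ||R x||^2 = sum_{k≥1} |131x_k|^2 = 17161||x||^2, so ||R|| = 131 and sigma(R) ⊂ {|z| ≤ 131}. For any |lambda| < 131, the equation (R - lambda I) x = 0 forces x_1 = 0, then 131x_k = lambda x_{k+1} ⇒ x = 0, so R has no eigenvalues. But (R - lambda I) is not surjective for |lambda| < 131: solving (R - lambda I) x = e_1 would require x_n proportional to (lambda/131)^(-n), which is not in l^2. So every |lambda| < 131 lies in the residual spectrum. The boundary |lambda| = 131 is in the approximate point spectrum (the spectrum is closed). Hence sigma(R) is the closed disk of radius 131.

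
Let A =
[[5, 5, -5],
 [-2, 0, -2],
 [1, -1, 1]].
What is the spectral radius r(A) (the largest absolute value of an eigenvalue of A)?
r(A) ≈ 4.8743

The eigenvalues of A are the roots of its characteristic polynomial. With M = A (coefficients from the trace, the sum of principal 2x2 minors, and det A):
  p(λ) = det(λ I - M) = λ^3 - 6λ^2 + 18λ + 20.
No integer candidate from the rational root theorem (±divisors of 20) is a root, so the roots are irrational. The cubic discriminant is Δ = -44064 < 0, so there is one real root and a complex-conjugate pair. p(-1) = -5 and p(0) = 20 have opposite signs, so a root lies in (-1, 0); Newton's method refines it to λ ≈ -0.8418. Dividing out (λ - (-0.8418)) leaves approximately λ^2 - 6.8418λ + 23.7593. For λ^2 - 6.8418λ + 23.7593 the discriminant is -48.2271. It is negative, so the remaining roots are the complex-conjugate pair λ ≈ 3.4209 ± 3.4723i. Their product equals the constant term, so |λ|^2 ≈ 23.7593 and |λ| ≈ 4.8743.
Thus the eigenvalues (to 4 decimals) are -0.8418 (modulus 0.8418); 3.4209 ± 3.4723i (modulus 4.8743). The spectral radius is the largest modulus: r(A) ≈ 4.8743. (Cross-check: r(A) ≤ ||A||_2 ≈ 8.6802; equality holds whenever A is normal, though it can also hold for some non-normal A.)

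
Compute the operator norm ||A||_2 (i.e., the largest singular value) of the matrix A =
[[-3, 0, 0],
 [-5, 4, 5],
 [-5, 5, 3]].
||A||_2 ≈ 11.2441 (= sqrt(largest eigenvalue of A^T A))

||A||_2 = sigma_max(A) = sqrt(lambda_max(A^T A)). Form the symmetric matrix M = A^T A =
[[59, -45, -40],
 [-45, 41, 35],
 [-40, 35, 34]].
Its characteristic polynomial (trace, sum of principal 2x2 minors, determinant of M give the coefficients) is
  p(λ) = det(λ I - M) = λ^3 - 134λ^2 + 969λ - 1521.
No integer candidate from the rational root theorem (±divisors of 1521) is a root, so the roots are irrational. The cubic discriminant is Δ = 2074295025 > 0, so there are three distinct real roots. p(2) = -111 and p(3) = 207 have opposite signs, so a root lies in (2, 3); Newton's method refines it to λ ≈ 2.2704. p(5) = 99 and p(6) = -315 have opposite signs, so a root lies in (5, 6); Newton's method refines it to λ ≈ 5.2987. p(126) = -6435 and p(127) = 8639 have opposite signs, so a root lies in (126, 127); Newton's method refines it to λ ≈ 126.4309. Check (Vieta): the three roots sum to 134, matching tr M = 134.
So the eigenvalues of A^T A are ≈ 2.2704, 5.2987, 126.4309 (all ≥ 0, as they must be for A^T A). The largest is λ_max ≈ 126.4309, hence ||A||_2 = sqrt(λ_max) ≈ 11.2441.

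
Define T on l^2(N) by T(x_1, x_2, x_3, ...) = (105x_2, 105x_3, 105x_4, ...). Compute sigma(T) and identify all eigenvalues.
sigma(T) = closed disk {z in C : |z| ≤ 105}; sigma_p(T) = open disk {z in C : |z| < 105}

Note T = 105·V where V is the unit left shift (V x)_k = x_{k+1}; so sigma(T) = 105·sigma(V) and ||T|| = 105||V||. ||T x||^2 = 11025sum_{k≥2} |x_k|^2 ≤ 11025||x||^2, with equality on {x : x_1 = 0}, so ||T|| = 105. For any lambda with |lambda| < 105, set r = lambda/105 (|r| < 1); the vector x = (1, r, r^2, ...) is in l^2 and satisfies T x = 105(r, r^2, ...) = lambda x, so lambda is an eigenvalue. On the boundary |lambda| = 105 the geometric series diverges, so no l^2 eigenvector exists, but these lambda lie in the approximate point spectrum. Hence sigma(T) is the closed disk of radius 105 and sigma_p(T) is the open disk.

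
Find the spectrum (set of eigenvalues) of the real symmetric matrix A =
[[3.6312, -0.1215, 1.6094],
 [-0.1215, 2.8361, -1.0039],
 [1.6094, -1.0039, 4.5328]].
sigma(A) ≈ {2, 3, 6}

A is real symmetric, so its spectrum consists of real eigenvalues. Expanding the characteristic polynomial of the displayed matrix gives
  det(λ I - A) = p(λ) = λ^3 + (-11)λ^2 + (36)λ + (-36).
Solving p(λ) = 0 yields eigenvalues ≈ 2, 3, 6. (A is shown rounded to 4 decimals, so these recover the underlying integer eigenvalues to within that precision.)
Verification: the trace of A = 11 equals the sum of eigenvalues 11, and det(A) ≈ 36.0009 matches the eigenvalue product 36.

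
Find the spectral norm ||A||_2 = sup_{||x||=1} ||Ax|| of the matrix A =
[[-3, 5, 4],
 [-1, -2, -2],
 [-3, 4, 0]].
||A||_2 ≈ 8.5297 (= sqrt(largest eigenvalue of A^T A))

||A||_2 = sigma_max(A) = sqrt(lambda_max(A^T A)). Form the symmetric matrix M = A^T A =
[[19, -25, -10],
 [-25, 45, 24],
 [-10, 24, 20]].
Its characteristic polynomial (trace, sum of principal 2x2 minors, determinant of M give the coefficients) is
  p(λ) = det(λ I - M) = λ^3 - 84λ^2 + 834λ - 1156.
No integer candidate from the rational root theorem (±divisors of 1156) is a root, so the roots are irrational. The cubic discriminant is Δ = 1268449200 > 0, so there are three distinct real roots. p(1) = -405 and p(2) = 184 have opposite signs, so a root lies in (1, 2); Newton's method refines it to λ ≈ 1.6573. p(9) = 275 and p(10) = -216 have opposite signs, so a root lies in (9, 10); Newton's method refines it to λ ≈ 9.5874. p(72) = -3316 and p(73) = 1107 have opposite signs, so a root lies in (72, 73); Newton's method refines it to λ ≈ 72.7553. Check (Vieta): the three roots sum to 84, matching tr M = 84.
So the eigenvalues of A^T A are ≈ 1.6573, 9.5874, 72.7553 (all ≥ 0, as they must be for A^T A). The largest is λ_max ≈ 72.7553, hence ||A||_2 = sqrt(λ_max) ≈ 8.5297.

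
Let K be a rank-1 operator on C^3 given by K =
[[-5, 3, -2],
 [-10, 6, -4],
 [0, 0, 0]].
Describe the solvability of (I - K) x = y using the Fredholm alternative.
(I - K) is singular (det(I - K) = 0, i.e. 1 ∈ sigma(K)). (I - K) x = y is solvable iff y ⊥ ker((I - K)^*) = span{(-5, 3, -2)}, i.e. iff -5y_1 + 3y_2 - 2y_3 = 0. When solvable, the solutions are x = y + c·(1, 2, 0), c arbitrary (ker(I - K) = span{(1, 2, 0)}, dimension 1).

K has rank 1, so it is an outer product K = u v^T: every row of K is a multiple of one row vector. Reading off the entries, u = (1, 2, 0) and v = (-5, 3, -2) (row i of K equals u_i·v^T). A rank-one matrix u v^T satisfies K u = u (v·u) and kills the (2)-dimensional subspace v^⊥, so its characteristic polynomial is lambda^2 (lambda - v·u) with v·u = tr K = 1. Hence the eigenvalues of I - K are 1 (multiplicity 2) and 1 - (1) = 0, so det(I - K) = 0. (Direct check: I - K =
[[6, -3, 2],
 [10, -5, 4],
 [0, 0, 1]]
has determinant 0.) So 1 is an eigenvalue of K and (I - K) is not invertible. The finite-dimensional Fredholm alternative says: either (I - K) is invertible, or ker(I - K) ≠ {0} and then range(I - K) = ker((I - K)^*)^⊥, with dim ker(I - K) = dim ker((I - K)^*). We are in the second case, so we need both kernels. Kernel of I - K: (I - K) u = u - u (v·u) = u - u = 0, so ker(I - K) = span{u} = span{(1, 2, 0)} (it is exactly 1-dimensional because rank(I - K) = 2). Kernel of the adjoint: K is real, so (I - K)^* = I - K^T = I - v u^T, and (I - v u^T) v = v - v (u·v) = 0; hence ker((I - K)^*) = span{v} = span{(-5, 3, -2)}. Therefore (I - K) x = y is solvable iff <y, v> = 0, i.e. iff -5y_1 + 3y_2 - 2y_3 = 0. When this holds, K y = u (v·y) = 0, so (I - K) y = y and x = y is a particular solution; the full solution set is the line x = y + c·u = y + c·(1, 2, 0), c ∈ C.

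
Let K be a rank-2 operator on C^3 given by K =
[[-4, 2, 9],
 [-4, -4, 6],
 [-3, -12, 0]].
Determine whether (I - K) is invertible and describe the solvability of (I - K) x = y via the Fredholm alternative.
(I - K) is invertible (det(I - K) = 132 ≠ 0), so for every y in C^3 the equation (I - K) x = y has a unique solution.

K has rank 2 and factors as K = U V^T = u1 v1^T + u2 v2^T with u1 = (2, 0, -3), v1 = (-1, 2, 3), u2 = (1, 2, 3), v2 = (-2, -2, 3) (multiplying out reproduces the displayed K). The nonzero eigenvalues of U V^T coincide with those of the 2 x 2 matrix G = V^T U = [[v1·u1, v1·u2], [v2·u1, v2·u2]] = [[-11, 12], [-13, 3]], and by the Sylvester determinant identity det(I_3 - U V^T) = det(I_2 - V^T U) = det([[12, -12], [13, -2]]) = (12)(-2) - (-12)(13) = 132. (Direct check: I - K =
[[5, -2, -9],
 [4, 5, -6],
 [3, 12, 1]]
has determinant 132.) The finite-dimensional Fredholm alternative says: either (I - K) is invertible, or ker(I - K) ≠ {0} and then range(I - K) = ker((I - K)^*)^⊥, with dim ker(I - K) = dim ker((I - K)^*). Since det(I - K) ≠ 0, 1 is not an eigenvalue of K and ker(I - K) = {0}, so we are in the first case: for every y there is a unique x = (I - K)^(-1) y. (Explicitly, by the Woodbury identity, (I - U V^T)^(-1) = I + U (I_2 - G)^(-1) V^T.)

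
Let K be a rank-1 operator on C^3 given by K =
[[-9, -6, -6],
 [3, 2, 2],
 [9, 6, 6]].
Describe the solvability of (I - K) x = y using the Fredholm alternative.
(I - K) is invertible (det(I - K) = 2 ≠ 0), so for every y in C^3 the equation (I - K) x = y has a unique solution.

K has rank 1, so it is an outer product K = u v^T: every row of K is a multiple of one row vector. Reading off the entries, u = (-3, 1, 3) and v = (3, 2, 2) (row i of K equals u_i·v^T). A rank-one matrix u v^T satisfies K u = u (v·u) and kills the (2)-dimensional subspace v^⊥, so its characteristic polynomial is lambda^2 (lambda - v·u) with v·u = tr K = -1. Hence the eigenvalues of I - K are 1 (multiplicity 2) and 1 - (-1) = 2, so det(I - K) = 2. (Direct check: I - K =
[[10, 6, 6],
 [-3, -1, -2],
 [-9, -6, -5]]
has determinant 2.) The finite-dimensional Fredholm alternative says: either (I - K) is invertible, or ker(I - K) ≠ {0} and then range(I - K) = ker((I - K)^*)^⊥, with dim ker(I - K) = dim ker((I - K)^*). Since det(I - K) ≠ 0, 1 is not an eigenvalue of K and ker(I - K) = {0}, so we are in the first case: for every y there is a unique x = (I - K)^(-1) y. Explicitly, by the Sherman–Morrison formula, (I - u v^T)^(-1) = I + u v^T/(1 - v·u), i.e. (I - K)^(-1) = I + K/(2).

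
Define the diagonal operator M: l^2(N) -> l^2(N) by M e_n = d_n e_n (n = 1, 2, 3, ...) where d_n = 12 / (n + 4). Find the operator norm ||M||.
||M|| = 12/5 (attained at n = 1)

For M diagonal, ||M|| = sup_n |d_n| = sup_n 12/(n + 4). This is positive and strictly decreasing in n, so the supremum is attained at n = 1: d_1 = 12/(1 + 4) = 12/5. Hence ||M|| = 12/5.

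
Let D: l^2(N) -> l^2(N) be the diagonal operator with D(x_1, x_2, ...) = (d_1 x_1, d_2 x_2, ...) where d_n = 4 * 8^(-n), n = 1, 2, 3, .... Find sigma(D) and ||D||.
sigma(D) = {4 * 8^(-n) : n ≥ 1} ∪ {0}; ||D|| = 1/2

A bounded diagonal operator on l^2 with diagonal entries d_n has spectrum equal to the closure of {d_n : n ≥ 1}: every d_n is an eigenvalue (with eigenvector e_n), so {d_n} ⊂ sigma(D); the spectrum is closed, so its closure is too; and for lambda not in the closure, (D - lambda I) has bounded inverse (the diagonal entries 1/(d_n - lambda) are bounded). For our sequence d_n = 4 * 8^(-n), n = 1, 2, 3, ...:
  - {d_n} = {4 * 8^(-n) : n ≥ 1}; the only limit point is 0
  - closure = {4 * 8^(-n) : n ≥ 1} ∪ {0}
For the norm: a diagonal operator has ||D|| = sup_n |d_n|. Here d_n = 4 * 8^(-n) is positive and decreasing, so sup_n |d_n| = d_1 = 4/8 = 1/2. So ||D|| = 1/2.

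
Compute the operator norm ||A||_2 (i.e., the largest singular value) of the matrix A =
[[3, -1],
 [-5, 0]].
||A||_2 = sqrt((35 + sqrt(1125))/2) ≈ 5.8541 (= sqrt(largest eigenvalue of A^T A))

||A||_2 = sigma_max(A) = sqrt(lambda_max(A^T A)). Form the symmetric matrix M = A^T A =
[[34, -3],
 [-3, 1]].
Its characteristic polynomial (trace, determinant of M give the coefficients) is
  p(λ) = det(λ I - M) = λ^2 - 35λ + 25.
For λ^2 - 35λ + 25 the discriminant is 1125. It is nonnegative but not a perfect square, so the roots are real and irrational: λ = (35 ± sqrt(1125))/2 ≈ 34.2705, 0.7295.
So the eigenvalues of A^T A are ≈ 0.7295, 34.2705 (all ≥ 0, as they must be for A^T A). The largest is λ_max = (35 + sqrt(1125))/2 ≈ 34.2705, hence ||A||_2 = sqrt(λ_max) = sqrt((35 + sqrt(1125))/2) ≈ 5.8541.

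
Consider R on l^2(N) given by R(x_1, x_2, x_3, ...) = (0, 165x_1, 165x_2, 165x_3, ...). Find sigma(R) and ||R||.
sigma(R) = closed disk {z in C : |z| ≤ 165}; ||R|| = 165

Note R = 165·U where U is the unit right shift (U x)_k = x_{k-1} (with x_0 := 0); so ||R|| = 165||U|| and sigma(R) = 165·sigma(U). ||R x||^2 = sum_{k≥1} |165x_k|^2 = 27225||x||^2, so ||R|| = 165 and sigma(R) ⊂ {|z| ≤ 165}. For any |lambda| < 165, the equation (R - lambda I) x = 0 forces x_1 = 0, then 165x_k = lambda x_{k+1} ⇒ x = 0, so R has no eigenvalues. But (R - lambda I) is not surjective for |lambda| < 165: solving (R - lambda I) x = e_1 would require x_n proportional to (lambda/165)^(-n), which is not in l^2. So every |lambda| < 165 lies in the residual spectrum. The boundary |lambda| = 165 is in the approximate point spectrum (the spectrum is closed). Hence sigma(R) is the closed disk of radius 165.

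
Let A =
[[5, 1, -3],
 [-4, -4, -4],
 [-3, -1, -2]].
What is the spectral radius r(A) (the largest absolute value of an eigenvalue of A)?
r(A) ≈ 5.7883

The eigenvalues of A are the roots of its characteristic polynomial. With M = A (coefficients from the trace, the sum of principal 2x2 minors, and det A):
  p(λ) = det(λ I - M) = λ^3 + λ^2 - 31λ - 48.
No integer candidate from the rational root theorem (±divisors of 48) is a root, so the roots are irrational. The cubic discriminant is Δ = 84893 > 0, so there are three distinct real roots. p(-6) = -42 and p(-5) = 7 have opposite signs, so a root lies in (-6, -5); Newton's method refines it to λ ≈ -5.1907. p(-2) = 10 and p(-1) = -17 have opposite signs, so a root lies in (-2, -1); Newton's method refines it to λ ≈ -1.5976. p(5) = -53 and p(6) = 18 have opposite signs, so a root lies in (5, 6); Newton's method refines it to λ ≈ 5.7883. Check (Vieta): the three roots sum to -1, matching tr M = -1.
Thus the eigenvalues (to 4 decimals) are -5.1907 (modulus 5.1907); -1.5976 (modulus 1.5976); 5.7883 (modulus 5.7883). The spectral radius is the largest modulus: r(A) ≈ 5.7883. (Cross-check: r(A) ≤ ||A||_2 ≈ 8.2212; equality holds whenever A is normal, though it can also hold for some non-normal A.)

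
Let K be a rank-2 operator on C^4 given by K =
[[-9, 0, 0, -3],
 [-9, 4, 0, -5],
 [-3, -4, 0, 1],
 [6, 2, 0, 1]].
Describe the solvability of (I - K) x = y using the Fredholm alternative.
(I - K) is invertible (det(I - K) = -8 ≠ 0), so for every y in C^4 the equation (I - K) x = y has a unique solution.

K has rank 2 and factors as K = U V^T = u1 v1^T + u2 v2^T with u1 = (-3, -1, -3, 3), v1 = (0, 2, 0, -1), u2 = (-3, -3, -1, 2), v2 = (3, -2, 0, 2) (multiplying out reproduces the displayed K). The nonzero eigenvalues of U V^T coincide with those of the 2 x 2 matrix G = V^T U = [[v1·u1, v1·u2], [v2·u1, v2·u2]] = [[-5, -8], [-1, 1]], and by the Sylvester determinant identity det(I_4 - U V^T) = det(I_2 - V^T U) = det([[6, 8], [1, 0]]) = (6)(0) - (8)(1) = -8. (Direct check: I - K =
[[10, 0, 0, 3],
 [9, -3, 0, 5],
 [3, 4, 1, -1],
 [-6, -2, 0, 0]]
has determinant -8.) The finite-dimensional Fredholm alternative says: either (I - K) is invertible, or ker(I - K) ≠ {0} and then range(I - K) = ker((I - K)^*)^⊥, with dim ker(I - K) = dim ker((I - K)^*). Since det(I - K) ≠ 0, 1 is not an eigenvalue of K and ker(I - K) = {0}, so we are in the first case: for every y there is a unique x = (I - K)^(-1) y. (Explicitly, by the Woodbury identity, (I - U V^T)^(-1) = I + U (I_2 - G)^(-1) V^T.)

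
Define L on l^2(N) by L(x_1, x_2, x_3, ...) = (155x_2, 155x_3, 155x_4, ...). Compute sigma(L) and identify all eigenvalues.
sigma(L) = closed disk {z in C : |z| ≤ 155}; sigma_p(L) = open disk {z in C : |z| < 155}

Note L = 155·V where V is the unit left shift (V x)_k = x_{k+1}; so sigma(L) = 155·sigma(V) and ||L|| = 155||V||. ||L x||^2 = 24025sum_{k≥2} |x_k|^2 ≤ 24025||x||^2, with equality on {x : x_1 = 0}, so ||L|| = 155. For any lambda with |lambda| < 155, set r = lambda/155 (|r| < 1); the vector x = (1, r, r^2, ...) is in l^2 and satisfies L x = 155(r, r^2, ...) = lambda x, so lambda is an eigenvalue. On the boundary |lambda| = 155 the geometric series diverges, so no l^2 eigenvector exists, but these lambda lie in the approximate point spectrum. Hence sigma(L) is the closed disk of radius 155 and sigma_p(L) is the open disk.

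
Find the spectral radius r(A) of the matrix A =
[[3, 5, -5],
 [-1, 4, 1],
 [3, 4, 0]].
r(A) ≈ 4.7761

The eigenvalues of A are the roots of its characteristic polynomial. With M = A (coefficients from the trace, the sum of principal 2x2 minors, and det A):
  p(λ) = det(λ I - M) = λ^3 - 7λ^2 + 28λ - 83.
No integer candidate from the rational root theorem (±divisors of 83) is a root, so the roots are irrational. The cubic discriminant is Δ = -56447 < 0, so there is one real root and a complex-conjugate pair. p(4) = -19 and p(5) = 7 have opposite signs, so a root lies in (4, 5); Newton's method refines it to λ ≈ 4.7761. Dividing out (λ - (4.7761)) leaves approximately λ^2 - 2.2239λ + 17.3783. For λ^2 - 2.2239λ + 17.3783 the discriminant is -64.5674. It is negative, so the remaining roots are the complex-conjugate pair λ ≈ 1.112 ± 4.0177i. Their product equals the constant term, so |λ|^2 ≈ 17.3783 and |λ| ≈ 4.1687.
Thus the eigenvalues (to 4 decimals) are 4.7761 (modulus 4.7761); 1.112 ± 4.0177i (modulus 4.1687). The spectral radius is the largest modulus: r(A) ≈ 4.7761. (Cross-check: r(A) ≤ ||A||_2 ≈ 8.9566; equality holds whenever A is normal, though it can also hold for some non-normal A.)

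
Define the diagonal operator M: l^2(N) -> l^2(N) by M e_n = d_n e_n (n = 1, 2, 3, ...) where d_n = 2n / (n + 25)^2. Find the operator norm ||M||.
||M|| = 1/50 (attained at n = 25)

For M diagonal, ||M|| = sup_n |d_n|. Treat f(x) = 2x / (x + 25)^2 for real x > 0. By the quotient rule, f'(x) = 2(25 - x)/(x + 25)^3, which is positive for x < 25 and negative for x > 25. So f has a unique maximum at x = 25, and since 25 is a positive integer, the supremum over n ≥ 1 is attained at n = 25: d_25 = 2·25/(25 + 25)^2 = 2·25/2500 = 1/50. Hence ||M|| = 1/50.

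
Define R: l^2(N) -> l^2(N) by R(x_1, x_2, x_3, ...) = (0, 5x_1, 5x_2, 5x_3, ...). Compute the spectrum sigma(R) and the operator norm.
sigma(R) = closed disk {z in C : |z| ≤ 5}; ||R|| = 5

Note R = 5·U where U is the unit right shift (U x)_k = x_{k-1} (with x_0 := 0); so ||R|| = 5||U|| and sigma(R) = 5·sigma(U). ||R x||^2 = sum_{k≥1} |5x_k|^2 = 25||x||^2, so ||R|| = 5 and sigma(R) ⊂ {|z| ≤ 5}. For any |lambda| < 5, the equation (R - lambda I) x = 0 forces x_1 = 0, then 5x_k = lambda x_{k+1} ⇒ x = 0, so R has no eigenvalues. But (R - lambda I) is not surjective for |lambda| < 5: solving (R - lambda I) x = e_1 would require x_n proportional to (lambda/5)^(-n), which is not in l^2. So every |lambda| < 5 lies in the residual spectrum. The boundary |lambda| = 5 is in the approximate point spectrum (the spectrum is closed). Hence sigma(R) is the closed disk of radius 5.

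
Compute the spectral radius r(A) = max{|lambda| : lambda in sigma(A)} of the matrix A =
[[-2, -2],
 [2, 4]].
r(A) = (2 + sqrt(20))/2 ≈ 3.2361

The eigenvalues of A are the roots of its characteristic polynomial. With M = A (coefficients from the trace and determinant):
  p(λ) = det(λ I - M) = λ^2 - 2λ - 4.
For λ^2 - 2λ - 4 the discriminant is 20. It is nonnegative but not a perfect square, so the roots are real and irrational: λ = (2 ± sqrt(20))/2 ≈ 3.2361, -1.2361.
Thus the eigenvalues (to 4 decimals) are 3.2361 (modulus 3.2361); -1.2361 (modulus 1.2361). The spectral radius is the largest modulus: r(A) = (2 + sqrt(20))/2 ≈ 3.2361. (Cross-check: r(A) ≤ ||A||_2 ≈ 5.2361; equality holds whenever A is normal, though it can also hold for some non-normal A.)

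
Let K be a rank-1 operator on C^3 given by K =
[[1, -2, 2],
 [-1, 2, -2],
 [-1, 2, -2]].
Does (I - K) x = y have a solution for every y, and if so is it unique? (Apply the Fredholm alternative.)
(I - K) is singular (det(I - K) = 0, i.e. 1 ∈ sigma(K)). (I - K) x = y is solvable iff y ⊥ ker((I - K)^*) = span{(1, -2, 2)}, i.e. iff y_1 - 2y_2 + 2y_3 = 0. When solvable, the solutions are x = y + c·(1, -1, -1), c arbitrary (ker(I - K) = span{(1, -1, -1)}, dimension 1).

K has rank 1, so it is an outer product K = u v^T: every row of K is a multiple of one row vector. Reading off the entries, u = (1, -1, -1) and v = (1, -2, 2) (row i of K equals u_i·v^T). A rank-one matrix u v^T satisfies K u = u (v·u) and kills the (2)-dimensional subspace v^⊥, so its characteristic polynomial is lambda^2 (lambda - v·u) with v·u = tr K = 1. Hence the eigenvalues of I - K are 1 (multiplicity 2) and 1 - (1) = 0, so det(I - K) = 0. (Direct check: I - K =
[[0, 2, -2],
 [1, -1, 2],
 [1, -2, 3]]
has determinant 0.) So 1 is an eigenvalue of K and (I - K) is not invertible. The finite-dimensional Fredholm alternative says: either (I - K) is invertible, or ker(I - K) ≠ {0} and then range(I - K) = ker((I - K)^*)^⊥, with dim ker(I - K) = dim ker((I - K)^*). We are in the second case, so we need both kernels. Kernel of I - K: (I - K) u = u - u (v·u) = u - u = 0, so ker(I - K) = span{u} = span{(1, -1, -1)} (it is exactly 1-dimensional because rank(I - K) = 2). Kernel of the adjoint: K is real, so (I - K)^* = I - K^T = I - v u^T, and (I - v u^T) v = v - v (u·v) = 0; hence ker((I - K)^*) = span{v} = span{(1, -2, 2)}. Therefore (I - K) x = y is solvable iff <y, v> = 0, i.e. iff y_1 - 2y_2 + 2y_3 = 0. When this holds, K y = u (v·y) = 0, so (I - K) y = y and x = y is a particular solution; the full solution set is the line x = y + c·u = y + c·(1, -1, -1), c ∈ C.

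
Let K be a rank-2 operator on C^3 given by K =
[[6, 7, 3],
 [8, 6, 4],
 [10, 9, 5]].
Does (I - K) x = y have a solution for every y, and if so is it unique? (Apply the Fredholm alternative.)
(I - K) is invertible (det(I - K) = -42 ≠ 0), so for every y in C^3 the equation (I - K) x = y has a unique solution.

K has rank 2 and factors as K = U V^T = u1 v1^T + u2 v2^T with u1 = (-2, -1, -2), v1 = (-2, -3, -1), u2 = (-1, -3, -3), v2 = (-2, -1, -1) (multiplying out reproduces the displayed K). The nonzero eigenvalues of U V^T coincide with those of the 2 x 2 matrix G = V^T U = [[v1·u1, v1·u2], [v2·u1, v2·u2]] = [[9, 14], [7, 8]], and by the Sylvester determinant identity det(I_3 - U V^T) = det(I_2 - V^T U) = det([[-8, -14], [-7, -7]]) = (-8)(-7) - (-14)(-7) = -42. (Direct check: I - K =
[[-5, -7, -3],
 [-8, -5, -4],
 [-10, -9, -4]]
has determinant -42.) The finite-dimensional Fredholm alternative says: either (I - K) is invertible, or ker(I - K) ≠ {0} and then range(I - K) = ker((I - K)^*)^⊥, with dim ker(I - K) = dim ker((I - K)^*). Since det(I - K) ≠ 0, 1 is not an eigenvalue of K and ker(I - K) = {0}, so we are in the first case: for every y there is a unique x = (I - K)^(-1) y. (Explicitly, by the Woodbury identity, (I - U V^T)^(-1) = I + U (I_2 - G)^(-1) V^T.)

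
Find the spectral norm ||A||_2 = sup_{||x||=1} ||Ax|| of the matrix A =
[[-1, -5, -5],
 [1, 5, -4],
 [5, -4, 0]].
||A||_2 ≈ 8.3173 (= sqrt(largest eigenvalue of A^T A))

||A||_2 = sigma_max(A) = sqrt(lambda_max(A^T A)). Form the symmetric matrix M = A^T A =
[[27, -10, 1],
 [-10, 66, 5],
 [1, 5, 41]].
Its characteristic polynomial (trace, sum of principal 2x2 minors, determinant of M give the coefficients) is
  p(λ) = det(λ I - M) = λ^3 - 134λ^2 + 5469λ - 68121.
No integer candidate from the rational root theorem (±divisors of 68121) is a root, so the roots are irrational. The cubic discriminant is Δ = 435045825 > 0, so there are three distinct real roots. p(24) = -225 and p(25) = 479 have opposite signs, so a root lies in (24, 25); Newton's method refines it to λ ≈ 24.3014. p(40) = 239 and p(41) = -225 have opposite signs, so a root lies in (40, 41); Newton's method refines it to λ ≈ 40.5218. p(69) = -225 and p(70) = 1109 have opposite signs, so a root lies in (69, 70); Newton's method refines it to λ ≈ 69.1768. Check (Vieta): the three roots sum to 134, matching tr M = 134.
So the eigenvalues of A^T A are ≈ 24.3014, 40.5218, 69.1768 (all ≥ 0, as they must be for A^T A). The largest is λ_max ≈ 69.1768, hence ||A||_2 = sqrt(λ_max) ≈ 8.3173.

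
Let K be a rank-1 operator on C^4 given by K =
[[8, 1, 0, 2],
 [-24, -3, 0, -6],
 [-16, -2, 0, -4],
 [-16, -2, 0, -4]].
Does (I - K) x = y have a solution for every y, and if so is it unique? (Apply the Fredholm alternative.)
(I - K) is singular (det(I - K) = 0, i.e. 1 ∈ sigma(K)). (I - K) x = y is solvable iff y ⊥ ker((I - K)^*) = span{(8, 1, 0, 2)}, i.e. iff 8y_1 + y_2 + 2y_4 = 0. When solvable, the solutions are x = y + c·(1, -3, -2, -2), c arbitrary (ker(I - K) = span{(1, -3, -2, -2)}, dimension 1).

K has rank 1, so it is an outer product K = u v^T: every row of K is a multiple of one row vector. Reading off the entries, u = (1, -3, -2, -2) and v = (8, 1, 0, 2) (row i of K equals u_i·v^T). A rank-one matrix u v^T satisfies K u = u (v·u) and kills the (3)-dimensional subspace v^⊥, so its characteristic polynomial is lambda^3 (lambda - v·u) with v·u = tr K = 1. Hence the eigenvalues of I - K are 1 (multiplicity 3) and 1 - (1) = 0, so det(I - K) = 0. (Direct check: I - K =
[[-7, -1, 0, -2],
 [24, 4, 0, 6],
 [16, 2, 1, 4],
 [16, 2, 0, 5]]
has determinant 0.) So 1 is an eigenvalue of K and (I - K) is not invertible. The finite-dimensional Fredholm alternative says: either (I - K) is invertible, or ker(I - K) ≠ {0} and then range(I - K) = ker((I - K)^*)^⊥, with dim ker(I - K) = dim ker((I - K)^*). We are in the second case, so we need both kernels. Kernel of I - K: (I - K) u = u - u (v·u) = u - u = 0, so ker(I - K) = span{u} = span{(1, -3, -2, -2)} (it is exactly 1-dimensional because rank(I - K) = 3). Kernel of the adjoint: K is real, so (I - K)^* = I - K^T = I - v u^T, and (I - v u^T) v = v - v (u·v) = 0; hence ker((I - K)^*) = span{v} = span{(8, 1, 0, 2)}. Therefore (I - K) x = y is solvable iff <y, v> = 0, i.e. iff 8y_1 + y_2 + 2y_4 = 0. When this holds, K y = u (v·y) = 0, so (I - K) y = y and x = y is a particular solution; the full solution set is the line x = y + c·u = y + c·(1, -3, -2, -2), c ∈ C.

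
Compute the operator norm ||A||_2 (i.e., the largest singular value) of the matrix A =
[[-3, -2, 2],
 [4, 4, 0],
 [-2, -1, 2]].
||A||_2 = sqrt((58 + sqrt(2176))/2) ≈ 7.2335 (= sqrt(largest eigenvalue of A^T A))

||A||_2 = sigma_max(A) = sqrt(lambda_max(A^T A)). Form the symmetric matrix M = A^T A =
[[29, 24, -10],
 [24, 21, -6],
 [-10, -6, 8]].
Its characteristic polynomial (trace, sum of principal 2x2 minors, determinant of M give the coefficients) is
  p(λ) = det(λ I - M) = λ^3 - 58λ^2 + 297λ.
The constant term is 0, so λ = 0 is a root. Dividing out λ leaves p(λ) = λ(λ^2 - 58λ + 297). For λ^2 - 58λ + 297 the discriminant is 2176. It is nonnegative but not a perfect square, so the roots are real and irrational: λ = (58 ± sqrt(2176))/2 ≈ 52.3238, 5.6762.
So the eigenvalues of A^T A are ≈ 0, 5.6762, 52.3238 (all ≥ 0, as they must be for A^T A). The largest is λ_max = (58 + sqrt(2176))/2 ≈ 52.3238, hence ||A||_2 = sqrt(λ_max) = sqrt((58 + sqrt(2176))/2) ≈ 7.2335.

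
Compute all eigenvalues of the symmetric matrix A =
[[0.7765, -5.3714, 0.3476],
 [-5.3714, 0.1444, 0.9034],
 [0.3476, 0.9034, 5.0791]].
sigma(A) ≈ {-5, 5, 6}

A is real symmetric, so its spectrum consists of real eigenvalues. Expanding the characteristic polynomial of the displayed matrix gives
  det(λ I - A) = p(λ) = λ^3 + (-6)λ^2 + (-25)λ + (149.997).
Solving p(λ) = 0 yields eigenvalues ≈ -5, 5, 6. (A is shown rounded to 4 decimals, so these recover the underlying integer eigenvalues to within that precision.)
Verification: the trace of A = 6 equals the sum of eigenvalues 6, and det(A) ≈ -149.9970 matches the eigenvalue product -150.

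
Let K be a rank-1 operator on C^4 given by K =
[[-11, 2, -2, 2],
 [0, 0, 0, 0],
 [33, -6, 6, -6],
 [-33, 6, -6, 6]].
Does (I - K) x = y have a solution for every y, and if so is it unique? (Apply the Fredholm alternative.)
(I - K) is singular (det(I - K) = 0, i.e. 1 ∈ sigma(K)). (I - K) x = y is solvable iff y ⊥ ker((I - K)^*) = span{(-11, 2, -2, 2)}, i.e. iff -11y_1 + 2y_2 - 2y_3 + 2y_4 = 0. When solvable, the solutions are x = y + c·(1, 0, -3, 3), c arbitrary (ker(I - K) = span{(1, 0, -3, 3)}, dimension 1).

K has rank 1, so it is an outer product K = u v^T: every row of K is a multiple of one row vector. Reading off the entries, u = (1, 0, -3, 3) and v = (-11, 2, -2, 2) (row i of K equals u_i·v^T). A rank-one matrix u v^T satisfies K u = u (v·u) and kills the (3)-dimensional subspace v^⊥, so its characteristic polynomial is lambda^3 (lambda - v·u) with v·u = tr K = 1. Hence the eigenvalues of I - K are 1 (multiplicity 3) and 1 - (1) = 0, so det(I - K) = 0. (Direct check: I - K =
[[12, -2, 2, -2],
 [0, 1, 0, 0],
 [-33, 6, -5, 6],
 [33, -6, 6, -5]]
has determinant 0.) So 1 is an eigenvalue of K and (I - K) is not invertible. The finite-dimensional Fredholm alternative says: either (I - K) is invertible, or ker(I - K) ≠ {0} and then range(I - K) = ker((I - K)^*)^⊥, with dim ker(I - K) = dim ker((I - K)^*). We are in the second case, so we need both kernels. Kernel of I - K: (I - K) u = u - u (v·u) = u - u = 0, so ker(I - K) = span{u} = span{(1, 0, -3, 3)} (it is exactly 1-dimensional because rank(I - K) = 3). Kernel of the adjoint: K is real, so (I - K)^* = I - K^T = I - v u^T, and (I - v u^T) v = v - v (u·v) = 0; hence ker((I - K)^*) = span{v} = span{(-11, 2, -2, 2)}. Therefore (I - K) x = y is solvable iff <y, v> = 0, i.e. iff -11y_1 + 2y_2 - 2y_3 + 2y_4 = 0. When this holds, K y = u (v·y) = 0, so (I - K) y = y and x = y is a particular solution; the full solution set is the line x = y + c·u = y + c·(1, 0, -3, 3), c ∈ C.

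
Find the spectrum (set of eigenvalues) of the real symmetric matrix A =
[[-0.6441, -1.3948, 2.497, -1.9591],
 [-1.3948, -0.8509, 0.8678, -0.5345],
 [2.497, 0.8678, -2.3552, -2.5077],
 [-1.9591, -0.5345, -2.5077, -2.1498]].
sigma(A) ≈ {-5, -4, 0, 3}

A is real symmetric, so its spectrum consists of real eigenvalues. Expanding the characteristic polynomial of the displayed matrix gives
  det(λ I - A) = p(λ) = λ^4 + (6)λ^3 + (-7)λ^2 + (-59.9979)λ + (0.002).
Solving p(λ) = 0 yields eigenvalues ≈ -5, -4, 0, 3. (A is shown rounded to 4 decimals, so these recover the underlying integer eigenvalues to within that precision.)
Verification: the trace of A = -6 equals the sum of eigenvalues -6, and det(A) ≈ 0.0020 matches the eigenvalue product 0.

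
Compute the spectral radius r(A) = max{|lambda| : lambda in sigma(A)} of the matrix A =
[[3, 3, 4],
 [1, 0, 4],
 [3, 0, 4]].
r(A) ≈ 7.7818

The eigenvalues of A are the roots of its characteristic polynomial. With M = A (coefficients from the trace, the sum of principal 2x2 minors, and det A):
  p(λ) = det(λ I - M) = λ^3 - 7λ^2 - 3λ - 24.
No integer candidate from the rational root theorem (±divisors of 24) is a root, so the roots are irrational. The cubic discriminant is Δ = -57003 < 0, so there is one real root and a complex-conjugate pair. p(7) = -45 and p(8) = 16 have opposite signs, so a root lies in (7, 8); Newton's method refines it to λ ≈ 7.7818. Dividing out (λ - (7.7818)) leaves approximately λ^2 + 0.7818λ + 3.0841. For λ^2 + 0.7818λ + 3.0841 the discriminant is -11.7252. It is negative, so the remaining roots are the complex-conjugate pair λ ≈ -0.3909 ± 1.7121i. Their product equals the constant term, so |λ|^2 ≈ 3.0841 and |λ| ≈ 1.7562.
Thus the eigenvalues (to 4 decimals) are 7.7818 (modulus 7.7818); -0.3909 ± 1.7121i (modulus 1.7562). The spectral radius is the largest modulus: r(A) ≈ 7.7818. (Cross-check: r(A) ≤ ||A||_2 ≈ 8.2924; equality holds whenever A is normal, though it can also hold for some non-normal A.)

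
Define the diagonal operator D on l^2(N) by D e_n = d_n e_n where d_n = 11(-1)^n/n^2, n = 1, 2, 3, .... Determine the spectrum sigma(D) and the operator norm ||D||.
sigma(D) = {11(-1)^n/n^2 : n ≥ 1} ∪ {0}; ||D|| = 11

A bounded diagonal operator on l^2 with diagonal entries d_n has spectrum equal to the closure of {d_n : n ≥ 1}: every d_n is an eigenvalue (with eigenvector e_n), so {d_n} ⊂ sigma(D); the spectrum is closed, so its closure is too; and for lambda not in the closure, (D - lambda I) has bounded inverse (the diagonal entries 1/(d_n - lambda) are bounded). For our sequence d_n = 11(-1)^n/n^2, n = 1, 2, 3, ...:
  - {d_n} = {11(-1)^n/n^2 : n ≥ 1}; the only limit point is 0
  - closure = {11(-1)^n/n^2 : n ≥ 1} ∪ {0}
For the norm: a diagonal operator has ||D|| = sup_n |d_n|. Here |d_n| = 11/n^2 is decreasing, so sup_n |d_n| = |d_1| = 11. So ||D|| = 11.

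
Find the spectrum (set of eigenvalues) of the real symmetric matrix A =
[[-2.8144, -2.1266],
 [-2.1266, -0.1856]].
sigma(A) ≈ {-4, 1}

A is real symmetric, so its spectrum consists of real eigenvalues. Expanding the characteristic polynomial of the displayed matrix gives
  det(λ I - A) = p(λ) = λ^2 + (3)λ + (-4).
Solving p(λ) = 0 yields eigenvalues ≈ -4, 1. (A is shown rounded to 4 decimals, so these recover the underlying integer eigenvalues to within that precision.)
Verification: the trace of A = -3 equals the sum of eigenvalues -3, and det(A) ≈ -4.0001 matches the eigenvalue product -4.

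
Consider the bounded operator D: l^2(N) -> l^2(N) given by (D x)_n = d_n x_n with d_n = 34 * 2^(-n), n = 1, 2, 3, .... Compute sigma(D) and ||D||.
sigma(D) = {34 * 2^(-n) : n ≥ 1} ∪ {0}; ||D|| = 17

A bounded diagonal operator on l^2 with diagonal entries d_n has spectrum equal to the closure of {d_n : n ≥ 1}: every d_n is an eigenvalue (with eigenvector e_n), so {d_n} ⊂ sigma(D); the spectrum is closed, so its closure is too; and for lambda not in the closure, (D - lambda I) has bounded inverse (the diagonal entries 1/(d_n - lambda) are bounded). For our sequence d_n = 34 * 2^(-n), n = 1, 2, 3, ...:
  - {d_n} = {34 * 2^(-n) : n ≥ 1}; the only limit point is 0
  - closure = {34 * 2^(-n) : n ≥ 1} ∪ {0}
For the norm: a diagonal operator has ||D|| = sup_n |d_n|. Here d_n = 34 * 2^(-n) is positive and decreasing, so sup_n |d_n| = d_1 = 34/2 = 17. So ||D|| = 17.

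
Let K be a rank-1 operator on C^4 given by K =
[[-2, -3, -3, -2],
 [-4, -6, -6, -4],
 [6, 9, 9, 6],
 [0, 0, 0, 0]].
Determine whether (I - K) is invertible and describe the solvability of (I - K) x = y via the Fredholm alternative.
(I - K) is singular (det(I - K) = 0, i.e. 1 ∈ sigma(K)). (I - K) x = y is solvable iff y ⊥ ker((I - K)^*) = span{(-2, -3, -3, -2)}, i.e. iff -2y_1 - 3y_2 - 3y_3 - 2y_4 = 0. When solvable, the solutions are x = y + c·(1, 2, -3, 0), c arbitrary (ker(I - K) = span{(1, 2, -3, 0)}, dimension 1).

K has rank 1, so it is an outer product K = u v^T: every row of K is a multiple of one row vector. Reading off the entries, u = (1, 2, -3, 0) and v = (-2, -3, -3, -2) (row i of K equals u_i·v^T). A rank-one matrix u v^T satisfies K u = u (v·u) and kills the (3)-dimensional subspace v^⊥, so its characteristic polynomial is lambda^3 (lambda - v·u) with v·u = tr K = 1. Hence the eigenvalues of I - K are 1 (multiplicity 3) and 1 - (1) = 0, so det(I - K) = 0. (Direct check: I - K =
[[3, 3, 3, 2],
 [4, 7, 6, 4],
 [-6, -9, -8, -6],
 [0, 0, 0, 1]]
has determinant 0.) So 1 is an eigenvalue of K and (I - K) is not invertible. The finite-dimensional Fredholm alternative says: either (I - K) is invertible, or ker(I - K) ≠ {0} and then range(I - K) = ker((I - K)^*)^⊥, with dim ker(I - K) = dim ker((I - K)^*). We are in the second case, so we need both kernels. Kernel of I - K: (I - K) u = u - u (v·u) = u - u = 0, so ker(I - K) = span{u} = span{(1, 2, -3, 0)} (it is exactly 1-dimensional because rank(I - K) = 3). Kernel of the adjoint: K is real, so (I - K)^* = I - K^T = I - v u^T, and (I - v u^T) v = v - v (u·v) = 0; hence ker((I - K)^*) = span{v} = span{(-2, -3, -3, -2)}. Therefore (I - K) x = y is solvable iff <y, v> = 0, i.e. iff -2y_1 - 3y_2 - 3y_3 - 2y_4 = 0. When this holds, K y = u (v·y) = 0, so (I - K) y = y and x = y is a particular solution; the full solution set is the line x = y + c·u = y + c·(1, 2, -3, 0), c ∈ C.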